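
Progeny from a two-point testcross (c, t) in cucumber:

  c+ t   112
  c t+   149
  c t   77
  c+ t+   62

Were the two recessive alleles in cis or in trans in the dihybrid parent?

The two most frequent classes are c+ t (112) and c t+ (149); these are the parental (non-recombinant) types.
So the F1 carried c+ t on one chromosome and c t+ on the other — the recessive alleles are on opposite chromosomes (trans / repulsion).

trans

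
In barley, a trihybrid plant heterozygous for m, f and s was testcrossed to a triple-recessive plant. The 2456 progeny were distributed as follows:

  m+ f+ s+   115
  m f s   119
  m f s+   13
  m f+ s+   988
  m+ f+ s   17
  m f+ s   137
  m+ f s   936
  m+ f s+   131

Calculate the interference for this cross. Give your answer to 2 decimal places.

The two most frequent reciprocal classes, m f+ s+ and m+ f s, are the parental types, so the F1 was m f+ s+ / m+ f s.
The two rarest classes, m f s+ and m+ f+ s, are the double crossovers. Comparing them with the parentals, only the f allele has switched, so f is the middle locus and the order is m – f – s.
m–f: (234 + 30)/2456 = 0.1075; f–s: (268 + 30)/2456 = 0.1213.
Expected DCO frequency = 0.1075 × 0.1213 ≈ 0.01304; observed = 30/2456 ≈ 0.01221.
Coefficient of coincidence = 0.01221/0.01304 ≈ 0.94; interference = 1 − 0.94 = 0.06.

0.06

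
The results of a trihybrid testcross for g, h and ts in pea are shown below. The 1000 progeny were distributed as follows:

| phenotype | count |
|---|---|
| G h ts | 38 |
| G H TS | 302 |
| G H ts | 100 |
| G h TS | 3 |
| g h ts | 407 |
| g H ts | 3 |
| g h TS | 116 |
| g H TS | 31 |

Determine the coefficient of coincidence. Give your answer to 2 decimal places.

The two most frequent reciprocal classes, G H TS and g h ts, are the parental types, so the F1 was G H TS / g h ts.
The two rarest classes, G h TS and g H ts, are the double crossovers. Comparing them with the parentals, only the h allele has switched, so h is the middle locus and the order is ts – h – g.
ts–h: (216 + 6)/1000 = 0.2220; h–g: (69 + 6)/1000 = 0.0750.
Expected DCO frequency = 0.2220 × 0.0750 ≈ 0.01665; observed = 6/1000 ≈ 0.00600.
Coefficient of coincidence = 0.00600/0.01665 ≈ 0.36.

0.36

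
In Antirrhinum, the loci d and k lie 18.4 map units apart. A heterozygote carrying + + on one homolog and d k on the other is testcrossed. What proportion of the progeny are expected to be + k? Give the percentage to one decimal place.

A map distance of 18.4 map units corresponds to a recombination frequency of 0.184.
The F1 is + + / d k, so + k is a recombinant gamete class with expected frequency r/2 = 0.184/2 = 0.0920.
That is 0.0920 = 9.2% of the progeny.

9.2%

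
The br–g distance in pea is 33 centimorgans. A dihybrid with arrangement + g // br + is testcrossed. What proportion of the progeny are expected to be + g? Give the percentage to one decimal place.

33.5%

A map distance of 33 centimorgans corresponds to a recombination frequency of 0.330.
The F1 is + g / br +, so + g is a parental gamete class with expected frequency (1 − r)/2 = 0.670/2 = 0.3350.
That is 0.3350 = 33.5% of the progeny.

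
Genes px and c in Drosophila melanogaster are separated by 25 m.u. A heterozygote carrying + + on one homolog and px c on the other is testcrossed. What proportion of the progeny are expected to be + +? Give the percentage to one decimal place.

37.5%

A map distance of 25 m.u. corresponds to a recombination frequency of 0.250.
The F1 is + + / px c, so + + is a parental gamete class with expected frequency (1 − r)/2 = 0.750/2 = 0.3750.
That is 0.3750 = 37.5% of the progeny.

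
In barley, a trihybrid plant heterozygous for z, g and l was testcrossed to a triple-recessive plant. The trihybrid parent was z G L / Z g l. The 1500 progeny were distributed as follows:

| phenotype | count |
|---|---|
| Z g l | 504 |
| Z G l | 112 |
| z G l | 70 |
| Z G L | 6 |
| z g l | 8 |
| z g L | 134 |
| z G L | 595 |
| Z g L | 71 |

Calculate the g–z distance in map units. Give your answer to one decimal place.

17.3 map units

The two rarest classes, Z G L and z g l, are the double crossovers. Comparing them with the parentals, only the z allele has switched, so z is the middle locus and the order is g – z – l.
Crossovers in the g–z interval produce the single-crossover classes z g L and Z G l (134 + 112 = 246) plus the double crossovers (14).
RF(g–z) = (246 + 14) / 1500 = 260/1500 = 0.1733 → 17.3 map units.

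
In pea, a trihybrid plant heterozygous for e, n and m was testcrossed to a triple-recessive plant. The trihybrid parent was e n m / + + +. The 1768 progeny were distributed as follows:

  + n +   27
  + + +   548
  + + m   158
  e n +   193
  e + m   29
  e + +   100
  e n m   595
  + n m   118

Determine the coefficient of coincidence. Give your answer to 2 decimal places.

The two rarest classes, e + m and + n +, are the double crossovers. Comparing them with the parentals, only the n allele has switched, so n is the middle locus and the order is m – n – e.
m–n: (351 + 56)/1768 = 0.2302; n–e: (218 + 56)/1768 = 0.1550.
Expected DCO frequency = 0.2302 × 0.1550 ≈ 0.03568; observed = 56/1768 ≈ 0.03167.
Coefficient of coincidence = 0.03167/0.03568 ≈ 0.89.

0.89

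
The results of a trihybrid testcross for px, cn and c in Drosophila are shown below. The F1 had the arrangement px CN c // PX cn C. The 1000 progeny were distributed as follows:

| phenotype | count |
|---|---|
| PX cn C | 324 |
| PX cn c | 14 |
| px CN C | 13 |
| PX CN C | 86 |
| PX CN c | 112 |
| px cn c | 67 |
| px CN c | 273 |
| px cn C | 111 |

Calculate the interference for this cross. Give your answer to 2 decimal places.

The two rarest classes, px CN C and PX cn c, are the double crossovers. Comparing them with the parentals, only the c allele has switched, so c is the middle locus and the order is px – c – cn.
px–c: (223 + 27)/1000 = 0.2500; c–cn: (153 + 27)/1000 = 0.1800.
Expected DCO frequency = 0.2500 × 0.1800 ≈ 0.04500; observed = 27/1000 ≈ 0.02700.
Coefficient of coincidence = 0.02700/0.04500 ≈ 0.60; interference = 1 − 0.60 = 0.40.

0.40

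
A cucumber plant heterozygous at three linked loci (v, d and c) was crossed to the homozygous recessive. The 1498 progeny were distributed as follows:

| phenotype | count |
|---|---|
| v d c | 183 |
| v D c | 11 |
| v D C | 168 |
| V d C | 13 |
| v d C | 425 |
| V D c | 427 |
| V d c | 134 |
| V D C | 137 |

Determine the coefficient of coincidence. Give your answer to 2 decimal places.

0.32

The two most frequent reciprocal classes, V D c and v d C, are the parental types, so the F1 was V D c / v d C.
The two rarest classes, v D c and V d C, are the double crossovers. Comparing them with the parentals, only the v allele has switched, so v is the middle locus and the order is d – v – c.
d–v: (302 + 24)/1498 = 0.2176; v–c: (320 + 24)/1498 = 0.2296.
Expected DCO frequency = 0.2176 × 0.2296 ≈ 0.04996; observed = 24/1498 ≈ 0.01602.
Coefficient of coincidence = 0.01602/0.04996 ≈ 0.32.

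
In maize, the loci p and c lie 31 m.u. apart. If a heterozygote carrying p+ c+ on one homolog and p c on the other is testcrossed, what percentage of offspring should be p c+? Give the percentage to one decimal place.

A map distance of 31 m.u. corresponds to a recombination frequency of 0.310.
The F1 is p+ c+ / p c, so p c+ is a recombinant gamete class with expected frequency r/2 = 0.310/2 = 0.1550.
That is 0.1550 = 15.5% of the progeny.

15.5%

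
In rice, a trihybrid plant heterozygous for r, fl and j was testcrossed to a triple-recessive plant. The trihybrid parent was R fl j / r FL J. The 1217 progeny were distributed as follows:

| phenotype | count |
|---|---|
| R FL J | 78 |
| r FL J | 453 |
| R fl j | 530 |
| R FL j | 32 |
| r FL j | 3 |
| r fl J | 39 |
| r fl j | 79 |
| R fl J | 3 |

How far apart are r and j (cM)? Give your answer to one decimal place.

13.4 cM

The two rarest classes, R fl J and r FL j, are the double crossovers. Comparing them with the parentals, only the j allele has switched, so j is the middle locus and the order is r – j – fl.
Crossovers in the r–j interval produce the single-crossover classes r fl j and R FL J (79 + 78 = 157) plus the double crossovers (6).
RF(r–j) = (157 + 6) / 1217 = 163/1217 = 0.1339 → 13.4 cM.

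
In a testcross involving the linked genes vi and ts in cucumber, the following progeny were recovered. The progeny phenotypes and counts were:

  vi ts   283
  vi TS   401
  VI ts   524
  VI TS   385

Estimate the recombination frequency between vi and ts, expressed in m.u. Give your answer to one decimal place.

41.9 m.u.

The two most frequent classes, VI ts (524) and vi TS (401), are the parental types, so the F1 was VI ts / vi TS.
The recombinant classes are VI TS and vi ts: 385 + 283 = 668.
Recombination frequency = 668/1593 = 0.4193 ≈ 41.9%, i.e. 41.9 m.u.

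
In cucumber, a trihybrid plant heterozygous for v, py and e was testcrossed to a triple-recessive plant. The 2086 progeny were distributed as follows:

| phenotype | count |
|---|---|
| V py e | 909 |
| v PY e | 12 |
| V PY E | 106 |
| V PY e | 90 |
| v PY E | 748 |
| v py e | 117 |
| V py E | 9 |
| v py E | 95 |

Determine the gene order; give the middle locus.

e

The two most frequent reciprocal classes, v PY E and V py e, are the parental types, so the F1 was v PY E / V py e.
The two rarest classes, v PY e and V py E, are the double crossovers. Comparing them with the parentals, only the e allele has switched, so e is the middle locus and the order is v – e – py.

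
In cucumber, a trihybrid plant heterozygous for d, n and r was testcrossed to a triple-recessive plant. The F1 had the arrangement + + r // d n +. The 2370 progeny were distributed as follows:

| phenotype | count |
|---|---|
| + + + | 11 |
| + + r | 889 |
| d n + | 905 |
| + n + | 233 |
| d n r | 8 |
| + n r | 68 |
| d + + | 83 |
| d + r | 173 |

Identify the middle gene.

r

The two rarest classes, + + + and d n r, are the double crossovers. Comparing them with the parentals, only the r allele has switched, so r is the middle locus and the order is n – r – d.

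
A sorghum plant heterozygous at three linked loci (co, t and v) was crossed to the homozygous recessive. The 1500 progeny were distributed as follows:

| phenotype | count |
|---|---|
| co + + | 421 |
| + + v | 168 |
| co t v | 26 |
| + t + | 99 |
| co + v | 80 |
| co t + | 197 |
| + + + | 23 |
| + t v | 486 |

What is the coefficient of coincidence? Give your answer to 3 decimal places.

0.779

The two most frequent reciprocal classes, + t v and co + +, are the parental types, so the F1 was + t v / co + +.
The two rarest classes, co t v and + + +, are the double crossovers. Comparing them with the parentals, only the co allele has switched, so co is the middle locus and the order is v – co – t.
v–co: (179 + 49)/1500 = 0.1520; co–t: (365 + 49)/1500 = 0.2760.
Expected DCO frequency = 0.1520 × 0.2760 ≈ 0.04195; observed = 49/1500 ≈ 0.03267.
Coefficient of coincidence = 0.03267/0.04195 ≈ 0.779.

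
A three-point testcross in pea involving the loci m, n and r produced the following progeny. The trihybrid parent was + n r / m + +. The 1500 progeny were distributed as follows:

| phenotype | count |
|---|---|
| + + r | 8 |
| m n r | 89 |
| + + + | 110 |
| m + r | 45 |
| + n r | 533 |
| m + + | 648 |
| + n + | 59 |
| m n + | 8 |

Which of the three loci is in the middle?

n

The two rarest classes, + + r and m n +, are the double crossovers. Comparing them with the parentals, only the n allele has switched, so n is the middle locus and the order is r – n – m.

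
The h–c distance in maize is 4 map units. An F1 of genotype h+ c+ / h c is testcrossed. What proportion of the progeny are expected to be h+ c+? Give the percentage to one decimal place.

48.0%

A map distance of 4 map units corresponds to a recombination frequency of 0.040.
The F1 is h+ c+ / h c, so h+ c+ is a parental gamete class with expected frequency (1 − r)/2 = 0.960/2 = 0.4800.
That is 0.4800 = 48.0% of the progeny.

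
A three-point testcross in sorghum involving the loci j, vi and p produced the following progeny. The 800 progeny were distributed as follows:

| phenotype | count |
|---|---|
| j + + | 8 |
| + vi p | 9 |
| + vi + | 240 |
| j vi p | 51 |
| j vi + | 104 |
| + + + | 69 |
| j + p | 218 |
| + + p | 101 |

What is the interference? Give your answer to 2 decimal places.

0.55

The two most frequent reciprocal classes, + vi + and j + p, are the parental types, so the F1 was + vi + / j + p.
The two rarest classes, + vi p and j + +, are the double crossovers. Comparing them with the parentals, only the p allele has switched, so p is the middle locus and the order is vi – p – j.
vi–p: (120 + 17)/800 = 0.1713; p–j: (205 + 17)/800 = 0.2775.
Expected DCO frequency = 0.1713 × 0.2775 ≈ 0.04754; observed = 17/800 ≈ 0.02125.
Coefficient of coincidence = 0.02125/0.04754 ≈ 0.45; interference = 1 − 0.45 = 0.55.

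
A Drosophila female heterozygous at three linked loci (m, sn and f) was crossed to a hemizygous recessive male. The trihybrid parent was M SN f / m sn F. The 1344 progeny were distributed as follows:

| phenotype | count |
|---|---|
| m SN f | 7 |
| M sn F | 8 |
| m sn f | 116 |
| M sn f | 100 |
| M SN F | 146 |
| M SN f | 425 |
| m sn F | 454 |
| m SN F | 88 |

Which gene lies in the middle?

The two rarest classes, m SN f and M sn F, are the double crossovers. Comparing them with the parentals, only the m allele has switched, so m is the middle locus and the order is f – m – sn.

m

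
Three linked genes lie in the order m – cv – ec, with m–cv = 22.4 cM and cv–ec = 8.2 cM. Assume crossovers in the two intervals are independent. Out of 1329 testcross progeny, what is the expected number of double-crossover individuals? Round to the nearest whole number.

Map distances give recombination frequencies of 0.224 and 0.082 for the two intervals.
With no interference, expected double-crossover frequency = 0.224 × 0.082 = 0.01837.
Expected number = 0.01837 × 1329 = 24.41 ≈ 24.

24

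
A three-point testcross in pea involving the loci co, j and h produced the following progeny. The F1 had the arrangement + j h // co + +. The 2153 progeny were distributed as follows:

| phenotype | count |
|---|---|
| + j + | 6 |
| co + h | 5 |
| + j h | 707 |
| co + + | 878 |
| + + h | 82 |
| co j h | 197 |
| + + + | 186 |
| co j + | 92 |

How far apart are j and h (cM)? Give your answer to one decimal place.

8.6 cM

The two rarest classes, + j + and co + h, are the double crossovers. Comparing them with the parentals, only the h allele has switched, so h is the middle locus and the order is j – h – co.
Crossovers in the j–h interval produce the single-crossover classes + + h and co j + (82 + 92 = 174) plus the double crossovers (11).
RF(j–h) = (174 + 11) / 2153 = 185/2153 = 0.0859 → 8.6 cM.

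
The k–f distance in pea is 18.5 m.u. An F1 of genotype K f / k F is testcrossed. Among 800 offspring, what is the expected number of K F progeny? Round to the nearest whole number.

A map distance of 18.5 m.u. corresponds to a recombination frequency of 0.185.
The F1 is K f / k F, so K F is a recombinant gamete class with expected frequency r/2 = 0.185/2 = 0.0925.
Expected number = 0.0925 × 800 = 74.00 ≈ 74.

74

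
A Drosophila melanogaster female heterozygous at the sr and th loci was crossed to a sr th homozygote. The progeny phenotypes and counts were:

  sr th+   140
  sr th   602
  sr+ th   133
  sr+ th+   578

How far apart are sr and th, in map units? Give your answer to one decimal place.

18.8 map units

The two most frequent classes, sr+ th+ (578) and sr th (602), are the parental types, so the F1 was sr+ th+ / sr th.
The recombinant classes are sr+ th and sr th+: 133 + 140 = 273.
Recombination frequency = 273/1453 = 0.1879 ≈ 18.8%, i.e. 18.8 map units.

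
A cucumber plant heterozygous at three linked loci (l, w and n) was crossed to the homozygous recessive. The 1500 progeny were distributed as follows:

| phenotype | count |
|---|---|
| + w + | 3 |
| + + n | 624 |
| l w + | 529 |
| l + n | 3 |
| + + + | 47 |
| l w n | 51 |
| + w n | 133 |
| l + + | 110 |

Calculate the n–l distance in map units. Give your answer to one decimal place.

The two most frequent reciprocal classes, + + n and l w +, are the parental types, so the F1 was + + n / l w +.
The two rarest classes, l + n and + w +, are the double crossovers. Comparing them with the parentals, only the l allele has switched, so l is the middle locus and the order is w – l – n.
Crossovers in the l–n interval produce the single-crossover classes + + + and l w n (47 + 51 = 98) plus the double crossovers (6).
RF(l–n) = (98 + 6) / 1500 = 104/1500 = 0.0693 → 6.9 map units.

6.9 map units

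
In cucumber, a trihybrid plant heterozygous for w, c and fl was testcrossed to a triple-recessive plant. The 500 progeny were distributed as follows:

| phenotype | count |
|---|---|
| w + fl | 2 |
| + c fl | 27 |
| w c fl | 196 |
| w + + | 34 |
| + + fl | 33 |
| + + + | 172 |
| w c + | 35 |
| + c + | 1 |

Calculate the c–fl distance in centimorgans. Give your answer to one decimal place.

The two most frequent reciprocal classes, w c fl and + + +, are the parental types, so the F1 was w c fl / + + +.
The two rarest classes, w + fl and + c +, are the double crossovers. Comparing them with the parentals, only the c allele has switched, so c is the middle locus and the order is w – c – fl.
Crossovers in the c–fl interval produce the single-crossover classes w c + and + + fl (35 + 33 = 68) plus the double crossovers (3).
RF(c–fl) = (68 + 3) / 500 = 71/500 = 0.1420 → 14.2 centimorgans.

14.2 centimorgans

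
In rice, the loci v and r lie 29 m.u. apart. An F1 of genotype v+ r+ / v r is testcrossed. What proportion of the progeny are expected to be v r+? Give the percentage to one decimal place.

14.5%

A map distance of 29 m.u. corresponds to a recombination frequency of 0.290.
The F1 is v+ r+ / v r, so v r+ is a recombinant gamete class with expected frequency r/2 = 0.290/2 = 0.1450.
That is 0.1450 = 14.5% of the progeny.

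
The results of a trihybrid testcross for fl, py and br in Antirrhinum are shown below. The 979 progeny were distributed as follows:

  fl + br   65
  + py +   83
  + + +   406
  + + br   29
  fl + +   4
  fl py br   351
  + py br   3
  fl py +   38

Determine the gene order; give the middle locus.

fl

The two most frequent reciprocal classes, + + + and fl py br, are the parental types, so the F1 was + + + / fl py br.
The two rarest classes, fl + + and + py br, are the double crossovers. Comparing them with the parentals, only the fl allele has switched, so fl is the middle locus and the order is br – fl – py.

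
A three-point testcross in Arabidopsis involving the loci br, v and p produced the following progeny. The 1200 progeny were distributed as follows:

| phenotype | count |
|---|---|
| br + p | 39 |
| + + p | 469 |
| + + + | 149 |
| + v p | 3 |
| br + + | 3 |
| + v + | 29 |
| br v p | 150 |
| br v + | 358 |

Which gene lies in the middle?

The two most frequent reciprocal classes, br v + and + + p, are the parental types, so the F1 was br v + / + + p.
The two rarest classes, br + + and + v p, are the double crossovers. Comparing them with the parentals, only the v allele has switched, so v is the middle locus and the order is p – v – br.

v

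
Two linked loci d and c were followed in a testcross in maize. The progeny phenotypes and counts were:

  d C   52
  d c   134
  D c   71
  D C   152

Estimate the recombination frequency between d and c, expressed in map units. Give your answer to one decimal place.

The two most frequent classes, D C (152) and d c (134), are the parental types, so the F1 was D C / d c.
The recombinant classes are D c and d C: 71 + 52 = 123.
Recombination frequency = 123/409 = 0.3007 ≈ 30.1%, i.e. 30.1 map units.

30.1 map units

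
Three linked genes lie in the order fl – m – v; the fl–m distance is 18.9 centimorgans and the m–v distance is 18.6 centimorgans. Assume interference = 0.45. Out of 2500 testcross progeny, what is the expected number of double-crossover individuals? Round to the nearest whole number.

Map distances give recombination frequencies of 0.189 and 0.186 for the two intervals.
With interference 0.45 (so coincidence = 0.55), expected double-crossover frequency = 0.189 × 0.186 × 0.55 = 0.01933.
Expected number = 0.01933 × 2500 = 48.34 ≈ 48.

48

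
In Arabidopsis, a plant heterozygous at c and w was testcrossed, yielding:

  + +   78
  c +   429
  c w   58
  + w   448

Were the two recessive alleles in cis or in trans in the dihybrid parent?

trans

The two most frequent classes are + w (448) and c + (429); these are the parental (non-recombinant) types.
So the F1 carried + w on one chromosome and c + on the other — the recessive alleles are on opposite chromosomes (trans / repulsion).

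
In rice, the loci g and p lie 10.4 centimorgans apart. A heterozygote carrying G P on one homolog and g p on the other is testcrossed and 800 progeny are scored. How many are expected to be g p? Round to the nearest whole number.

A map distance of 10.4 centimorgans corresponds to a recombination frequency of 0.104.
The F1 is G P / g p, so g p is a parental gamete class with expected frequency (1 − r)/2 = 0.896/2 = 0.4480.
Expected number = 0.4480 × 800 = 358.40 ≈ 358.

358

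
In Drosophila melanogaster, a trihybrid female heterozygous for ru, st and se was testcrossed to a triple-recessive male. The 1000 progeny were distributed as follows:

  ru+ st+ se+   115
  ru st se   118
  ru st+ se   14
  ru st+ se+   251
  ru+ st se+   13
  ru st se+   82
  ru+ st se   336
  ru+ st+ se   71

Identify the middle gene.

se

The two most frequent reciprocal classes, ru+ st se and ru st+ se+, are the parental types, so the F1 was ru+ st se / ru st+ se+.
The two rarest classes, ru+ st se+ and ru st+ se, are the double crossovers. Comparing them with the parentals, only the se allele has switched, so se is the middle locus and the order is ru – se – st.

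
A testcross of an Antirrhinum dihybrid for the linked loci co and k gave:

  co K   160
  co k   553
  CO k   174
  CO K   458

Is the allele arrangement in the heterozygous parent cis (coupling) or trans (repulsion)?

The two most frequent classes are CO K (458) and co k (553); these are the parental (non-recombinant) types.
So the F1 carried CO K on one chromosome and co k on the other — the recessive alleles are on the same chromosome (cis / coupling).

cis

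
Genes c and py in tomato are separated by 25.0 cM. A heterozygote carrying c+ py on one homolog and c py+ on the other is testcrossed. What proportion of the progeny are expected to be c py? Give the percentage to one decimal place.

12.5%

A map distance of 25.0 cM corresponds to a recombination frequency of 0.250.
The F1 is c+ py / c py+, so c py is a recombinant gamete class with expected frequency r/2 = 0.250/2 = 0.1250.
That is 0.1250 = 12.5% of the progeny.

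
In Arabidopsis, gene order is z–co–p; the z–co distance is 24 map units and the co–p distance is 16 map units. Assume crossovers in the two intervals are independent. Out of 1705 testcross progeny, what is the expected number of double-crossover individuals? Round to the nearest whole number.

Map distances give recombination frequencies of 0.240 and 0.160 for the two intervals.
With no interference, expected double-crossover frequency = 0.240 × 0.160 = 0.03840.
Expected number = 0.03840 × 1705 = 65.47 ≈ 65.

65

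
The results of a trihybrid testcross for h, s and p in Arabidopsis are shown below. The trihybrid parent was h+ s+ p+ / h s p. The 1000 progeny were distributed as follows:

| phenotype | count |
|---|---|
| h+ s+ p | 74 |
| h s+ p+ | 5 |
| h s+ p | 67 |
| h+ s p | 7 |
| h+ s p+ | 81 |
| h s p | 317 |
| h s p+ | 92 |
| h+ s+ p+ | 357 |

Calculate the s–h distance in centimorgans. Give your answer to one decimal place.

16.0 centimorgans

The two rarest classes, h s+ p+ and h+ s p, are the double crossovers. Comparing them with the parentals, only the h allele has switched, so h is the middle locus and the order is s – h – p.
Crossovers in the s–h interval produce the single-crossover classes h+ s p+ and h s+ p (81 + 67 = 148) plus the double crossovers (12).
RF(s–h) = (148 + 12) / 1000 = 160/1000 = 0.1600 → 16.0 centimorgans.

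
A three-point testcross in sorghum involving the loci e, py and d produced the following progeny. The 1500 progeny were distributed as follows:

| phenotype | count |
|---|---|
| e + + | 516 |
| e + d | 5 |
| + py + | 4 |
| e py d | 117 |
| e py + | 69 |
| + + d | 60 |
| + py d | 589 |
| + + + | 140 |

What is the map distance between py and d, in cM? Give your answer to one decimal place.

9.2 cM

The two most frequent reciprocal classes, e + + and + py d, are the parental types, so the F1 was e + + / + py d.
The two rarest classes, e + d and + py +, are the double crossovers. Comparing them with the parentals, only the d allele has switched, so d is the middle locus and the order is py – d – e.
Crossovers in the py–d interval produce the single-crossover classes e py + and + + d (69 + 60 = 129) plus the double crossovers (9).
RF(py–d) = (129 + 9) / 1500 = 138/1500 = 0.0920 → 9.2 cM.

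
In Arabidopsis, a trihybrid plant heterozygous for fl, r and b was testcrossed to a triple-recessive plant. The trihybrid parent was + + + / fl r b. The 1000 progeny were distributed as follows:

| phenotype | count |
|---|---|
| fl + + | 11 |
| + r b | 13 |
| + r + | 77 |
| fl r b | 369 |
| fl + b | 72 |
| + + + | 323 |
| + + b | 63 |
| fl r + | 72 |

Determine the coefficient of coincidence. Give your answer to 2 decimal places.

0.87

The two rarest classes, fl + + and + r b, are the double crossovers. Comparing them with the parentals, only the fl allele has switched, so fl is the middle locus and the order is r – fl – b.
r–fl: (149 + 24)/1000 = 0.1730; fl–b: (135 + 24)/1000 = 0.1590.
Expected DCO frequency = 0.1730 × 0.1590 ≈ 0.02751; observed = 24/1000 ≈ 0.02400.
Coefficient of coincidence = 0.02400/0.02751 ≈ 0.87.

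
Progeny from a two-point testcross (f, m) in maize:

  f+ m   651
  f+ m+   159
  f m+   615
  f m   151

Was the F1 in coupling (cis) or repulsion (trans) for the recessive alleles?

The two most frequent classes are f+ m (651) and f m+ (615); these are the parental (non-recombinant) types.
So the F1 carried f+ m on one chromosome and f m+ on the other — the recessive alleles are on opposite chromosomes (trans / repulsion).

trans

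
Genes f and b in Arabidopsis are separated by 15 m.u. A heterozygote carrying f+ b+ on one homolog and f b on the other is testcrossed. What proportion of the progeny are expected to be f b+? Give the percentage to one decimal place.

A map distance of 15 m.u. corresponds to a recombination frequency of 0.150.
The F1 is f+ b+ / f b, so f b+ is a recombinant gamete class with expected frequency r/2 = 0.150/2 = 0.0750.
That is 0.0750 = 7.5% of the progeny.

7.5%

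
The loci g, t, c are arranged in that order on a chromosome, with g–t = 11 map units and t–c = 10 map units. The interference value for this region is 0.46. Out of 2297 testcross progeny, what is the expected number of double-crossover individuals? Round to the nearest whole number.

14

Map distances give recombination frequencies of 0.110 and 0.100 for the two intervals.
With interference 0.46 (so coincidence = 0.54), expected double-crossover frequency = 0.110 × 0.100 × 0.54 = 0.00594.
Expected number = 0.00594 × 2297 = 13.64 ≈ 14.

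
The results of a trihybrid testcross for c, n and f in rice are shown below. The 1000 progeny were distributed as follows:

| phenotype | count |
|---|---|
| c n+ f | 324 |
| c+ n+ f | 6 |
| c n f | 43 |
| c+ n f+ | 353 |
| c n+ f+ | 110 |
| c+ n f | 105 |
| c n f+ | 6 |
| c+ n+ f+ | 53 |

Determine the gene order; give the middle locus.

c

The two most frequent reciprocal classes, c n+ f and c+ n f+, are the parental types, so the F1 was c n+ f / c+ n f+.
The two rarest classes, c+ n+ f and c n f+, are the double crossovers. Comparing them with the parentals, only the c allele has switched, so c is the middle locus and the order is f – c – n.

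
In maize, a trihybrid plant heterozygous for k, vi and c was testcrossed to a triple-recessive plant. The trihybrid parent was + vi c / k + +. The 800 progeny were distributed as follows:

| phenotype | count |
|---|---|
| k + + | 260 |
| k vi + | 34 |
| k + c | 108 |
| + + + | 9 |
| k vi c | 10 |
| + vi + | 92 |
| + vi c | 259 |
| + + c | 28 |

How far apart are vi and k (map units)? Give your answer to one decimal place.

10.1 map units

The two rarest classes, k vi c and + + +, are the double crossovers. Comparing them with the parentals, only the k allele has switched, so k is the middle locus and the order is c – k – vi.
Crossovers in the k–vi interval produce the single-crossover classes + + c and k vi + (28 + 34 = 62) plus the double crossovers (19).
RF(k–vi) = (62 + 19) / 800 = 81/800 = 0.1013 → 10.1 map units.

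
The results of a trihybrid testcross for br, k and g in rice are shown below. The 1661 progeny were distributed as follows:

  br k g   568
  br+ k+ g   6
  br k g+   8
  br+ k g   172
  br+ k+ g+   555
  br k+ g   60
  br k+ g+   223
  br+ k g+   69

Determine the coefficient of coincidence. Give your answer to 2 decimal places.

0.40

The two most frequent reciprocal classes, br+ k+ g+ and br k g, are the parental types, so the F1 was br+ k+ g+ / br k g.
The two rarest classes, br+ k+ g and br k g+, are the double crossovers. Comparing them with the parentals, only the g allele has switched, so g is the middle locus and the order is br – g – k.
br–g: (395 + 14)/1661 = 0.2462; g–k: (129 + 14)/1661 = 0.0861.
Expected DCO frequency = 0.2462 × 0.0861 ≈ 0.02120; observed = 14/1661 ≈ 0.00843.
Coefficient of coincidence = 0.00843/0.02120 ≈ 0.40.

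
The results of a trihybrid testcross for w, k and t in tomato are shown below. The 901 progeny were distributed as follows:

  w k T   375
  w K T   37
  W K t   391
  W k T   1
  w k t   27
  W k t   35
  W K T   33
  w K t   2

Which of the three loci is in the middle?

The two most frequent reciprocal classes, W K t and w k T, are the parental types, so the F1 was W K t / w k T.
The two rarest classes, w K t and W k T, are the double crossovers. Comparing them with the parentals, only the w allele has switched, so w is the middle locus and the order is t – w – k.

w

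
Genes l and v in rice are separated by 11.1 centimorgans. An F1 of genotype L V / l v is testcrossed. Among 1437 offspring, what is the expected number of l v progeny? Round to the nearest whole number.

A map distance of 11.1 centimorgans corresponds to a recombination frequency of 0.111.
The F1 is L V / l v, so l v is a parental gamete class with expected frequency (1 − r)/2 = 0.889/2 = 0.4445.
Expected number = 0.4445 × 1437 = 638.75 ≈ 639.

639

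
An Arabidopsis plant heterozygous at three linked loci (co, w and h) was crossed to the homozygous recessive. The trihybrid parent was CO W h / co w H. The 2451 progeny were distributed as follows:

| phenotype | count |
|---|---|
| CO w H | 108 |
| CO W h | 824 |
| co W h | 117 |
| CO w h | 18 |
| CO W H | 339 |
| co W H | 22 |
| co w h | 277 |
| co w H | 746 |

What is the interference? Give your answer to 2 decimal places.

The two rarest classes, CO w h and co W H, are the double crossovers. Comparing them with the parentals, only the w allele has switched, so w is the middle locus and the order is co – w – h.
co–w: (225 + 40)/2451 = 0.1081; w–h: (616 + 40)/2451 = 0.2676.
Expected DCO frequency = 0.1081 × 0.2676 ≈ 0.02893; observed = 40/2451 ≈ 0.01632.
Coefficient of coincidence = 0.01632/0.02893 ≈ 0.56; interference = 1 − 0.56 = 0.44.

0.44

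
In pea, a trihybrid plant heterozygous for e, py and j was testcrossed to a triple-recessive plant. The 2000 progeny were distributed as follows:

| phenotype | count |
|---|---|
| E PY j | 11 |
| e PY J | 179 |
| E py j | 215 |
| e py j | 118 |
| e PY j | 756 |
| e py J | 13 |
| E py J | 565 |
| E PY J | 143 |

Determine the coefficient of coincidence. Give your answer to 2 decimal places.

0.40

The two most frequent reciprocal classes, E py J and e PY j, are the parental types, so the F1 was E py J / e PY j.
The two rarest classes, e py J and E PY j, are the double crossovers. Comparing them with the parentals, only the e allele has switched, so e is the middle locus and the order is py – e – j.
py–e: (261 + 24)/2000 = 0.1425; e–j: (394 + 24)/2000 = 0.2090.
Expected DCO frequency = 0.1425 × 0.2090 ≈ 0.02978; observed = 24/2000 ≈ 0.01200.
Coefficient of coincidence = 0.01200/0.02978 ≈ 0.40.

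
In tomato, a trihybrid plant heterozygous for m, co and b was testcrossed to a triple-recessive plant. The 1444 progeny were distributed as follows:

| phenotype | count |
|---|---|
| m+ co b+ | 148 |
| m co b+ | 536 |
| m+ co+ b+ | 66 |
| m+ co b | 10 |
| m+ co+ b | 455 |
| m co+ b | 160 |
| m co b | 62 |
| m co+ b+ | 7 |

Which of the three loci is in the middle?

co

The two most frequent reciprocal classes, m co b+ and m+ co+ b, are the parental types, so the F1 was m co b+ / m+ co+ b.
The two rarest classes, m co+ b+ and m+ co b, are the double crossovers. Comparing them with the parentals, only the co allele has switched, so co is the middle locus and the order is m – co – b.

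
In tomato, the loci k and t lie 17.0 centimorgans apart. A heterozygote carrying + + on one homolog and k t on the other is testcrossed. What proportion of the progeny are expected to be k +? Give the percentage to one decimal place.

8.5%

A map distance of 17.0 centimorgans corresponds to a recombination frequency of 0.170.
The F1 is + + / k t, so k + is a recombinant gamete class with expected frequency r/2 = 0.170/2 = 0.0850.
That is 0.0850 = 8.5% of the progeny.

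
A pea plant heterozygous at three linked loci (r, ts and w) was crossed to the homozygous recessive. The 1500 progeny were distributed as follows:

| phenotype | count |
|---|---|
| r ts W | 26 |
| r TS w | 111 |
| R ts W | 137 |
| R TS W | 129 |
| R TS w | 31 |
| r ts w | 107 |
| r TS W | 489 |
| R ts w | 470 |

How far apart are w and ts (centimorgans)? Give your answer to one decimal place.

The two most frequent reciprocal classes, R ts w and r TS W, are the parental types, so the F1 was R ts w / r TS W.
The two rarest classes, R TS w and r ts W, are the double crossovers. Comparing them with the parentals, only the ts allele has switched, so ts is the middle locus and the order is r – ts – w.
Crossovers in the ts–w interval produce the single-crossover classes R ts W and r TS w (137 + 111 = 248) plus the double crossovers (57).
RF(ts–w) = (248 + 57) / 1500 = 305/1500 = 0.2033 → 20.3 centimorgans.

20.3 centimorgans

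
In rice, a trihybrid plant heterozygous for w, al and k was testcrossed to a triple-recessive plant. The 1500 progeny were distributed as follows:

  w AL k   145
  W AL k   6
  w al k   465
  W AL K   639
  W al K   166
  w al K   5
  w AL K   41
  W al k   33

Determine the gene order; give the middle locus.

k

The two most frequent reciprocal classes, w al k and W AL K, are the parental types, so the F1 was w al k / W AL K.
The two rarest classes, w al K and W AL k, are the double crossovers. Comparing them with the parentals, only the k allele has switched, so k is the middle locus and the order is al – k – w.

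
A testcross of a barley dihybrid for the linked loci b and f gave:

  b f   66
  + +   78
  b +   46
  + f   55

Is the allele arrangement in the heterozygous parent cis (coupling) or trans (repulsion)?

cis

The two most frequent classes are + + (78) and b f (66); these are the parental (non-recombinant) types.
So the F1 carried + + on one chromosome and b f on the other — the recessive alleles are on the same chromosome (cis / coupling).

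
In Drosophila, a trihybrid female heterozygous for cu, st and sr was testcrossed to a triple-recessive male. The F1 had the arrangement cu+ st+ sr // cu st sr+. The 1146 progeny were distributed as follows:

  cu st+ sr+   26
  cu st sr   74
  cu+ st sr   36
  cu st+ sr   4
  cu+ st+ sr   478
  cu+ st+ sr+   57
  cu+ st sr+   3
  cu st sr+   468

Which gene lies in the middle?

The two rarest classes, cu st+ sr and cu+ st sr+, are the double crossovers. Comparing them with the parentals, only the cu allele has switched, so cu is the middle locus and the order is sr – cu – st.

cu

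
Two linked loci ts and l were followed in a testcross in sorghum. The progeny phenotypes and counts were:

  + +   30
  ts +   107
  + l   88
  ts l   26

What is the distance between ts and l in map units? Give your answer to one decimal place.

22.3 map units

The two most frequent classes, + l (88) and ts + (107), are the parental types, so the F1 was + l / ts +.
The recombinant classes are + + and ts l: 30 + 26 = 56.
Recombination frequency = 56/251 = 0.2231 ≈ 22.3%, i.e. 22.3 map units.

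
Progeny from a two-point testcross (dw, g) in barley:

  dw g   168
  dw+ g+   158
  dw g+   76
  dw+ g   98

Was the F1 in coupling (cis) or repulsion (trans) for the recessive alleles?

The two most frequent classes are dw+ g+ (158) and dw g (168); these are the parental (non-recombinant) types.
So the F1 carried dw+ g+ on one chromosome and dw g on the other — the recessive alleles are on the same chromosome (cis / coupling).

cis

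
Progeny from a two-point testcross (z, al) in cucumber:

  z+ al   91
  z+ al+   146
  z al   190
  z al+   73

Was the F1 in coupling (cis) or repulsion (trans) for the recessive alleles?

cis

The two most frequent classes are z+ al+ (146) and z al (190); these are the parental (non-recombinant) types.
So the F1 carried z+ al+ on one chromosome and z al on the other — the recessive alleles are on the same chromosome (cis / coupling).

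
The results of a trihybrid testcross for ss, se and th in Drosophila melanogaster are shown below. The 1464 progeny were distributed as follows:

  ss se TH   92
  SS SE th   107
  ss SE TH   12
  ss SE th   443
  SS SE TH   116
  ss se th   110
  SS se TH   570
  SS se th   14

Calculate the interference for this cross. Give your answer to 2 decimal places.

The two most frequent reciprocal classes, ss SE th and SS se TH, are the parental types, so the F1 was ss SE th / SS se TH.
The two rarest classes, ss SE TH and SS se th, are the double crossovers. Comparing them with the parentals, only the th allele has switched, so th is the middle locus and the order is ss – th – se.
ss–th: (199 + 26)/1464 = 0.1537; th–se: (226 + 26)/1464 = 0.1721.
Expected DCO frequency = 0.1537 × 0.1721 ≈ 0.02645; observed = 26/1464 ≈ 0.01776.
Coefficient of coincidence = 0.01776/0.02645 ≈ 0.67; interference = 1 − 0.67 = 0.33.

0.33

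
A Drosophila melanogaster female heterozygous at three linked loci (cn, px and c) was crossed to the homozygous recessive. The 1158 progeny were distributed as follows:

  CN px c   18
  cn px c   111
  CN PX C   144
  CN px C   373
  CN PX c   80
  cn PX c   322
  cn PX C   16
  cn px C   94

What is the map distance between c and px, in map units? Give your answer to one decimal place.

The two most frequent reciprocal classes, CN px C and cn PX c, are the parental types, so the F1 was CN px C / cn PX c.
The two rarest classes, CN px c and cn PX C, are the double crossovers. Comparing them with the parentals, only the c allele has switched, so c is the middle locus and the order is cn – c – px.
Crossovers in the c–px interval produce the single-crossover classes CN PX C and cn px c (144 + 111 = 255) plus the double crossovers (34).
RF(c–px) = (255 + 34) / 1158 = 289/1158 = 0.2496 → 25.0 map units.

25.0 map units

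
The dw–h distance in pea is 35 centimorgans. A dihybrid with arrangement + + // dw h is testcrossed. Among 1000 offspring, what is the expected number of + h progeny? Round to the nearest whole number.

A map distance of 35 centimorgans corresponds to a recombination frequency of 0.350.
The F1 is + + / dw h, so + h is a recombinant gamete class with expected frequency r/2 = 0.350/2 = 0.1750.
Expected number = 0.1750 × 1000 = 175.00 ≈ 175.

175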